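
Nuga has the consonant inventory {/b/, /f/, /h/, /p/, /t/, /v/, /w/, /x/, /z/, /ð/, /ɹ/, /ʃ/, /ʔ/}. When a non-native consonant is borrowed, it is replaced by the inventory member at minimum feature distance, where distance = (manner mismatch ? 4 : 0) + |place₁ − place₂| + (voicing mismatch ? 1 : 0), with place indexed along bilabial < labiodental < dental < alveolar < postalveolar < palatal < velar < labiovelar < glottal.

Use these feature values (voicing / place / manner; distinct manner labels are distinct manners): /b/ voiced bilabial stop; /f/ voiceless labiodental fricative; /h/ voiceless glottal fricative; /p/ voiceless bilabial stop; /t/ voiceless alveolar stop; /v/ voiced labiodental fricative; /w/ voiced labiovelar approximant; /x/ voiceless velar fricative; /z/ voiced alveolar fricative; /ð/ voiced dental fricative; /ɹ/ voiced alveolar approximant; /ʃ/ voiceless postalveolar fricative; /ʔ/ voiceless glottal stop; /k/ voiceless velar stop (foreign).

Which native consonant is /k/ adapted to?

/ʔ/ is closest: same manner (stop), place distance 2 (velar→glottal), same voicing; total 2. Next closest is /t/ at distance 3.

ʔ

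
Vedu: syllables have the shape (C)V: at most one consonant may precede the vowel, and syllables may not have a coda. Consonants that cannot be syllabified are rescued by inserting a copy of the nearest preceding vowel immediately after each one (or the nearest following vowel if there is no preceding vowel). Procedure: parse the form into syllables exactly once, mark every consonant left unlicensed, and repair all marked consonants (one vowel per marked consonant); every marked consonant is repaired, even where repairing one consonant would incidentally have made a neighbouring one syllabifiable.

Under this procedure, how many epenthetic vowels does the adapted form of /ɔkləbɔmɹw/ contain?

The unsyllabifiable consonants are /k/, /m/, /ɹ/, /w/; each receives one epenthetic vowel.

4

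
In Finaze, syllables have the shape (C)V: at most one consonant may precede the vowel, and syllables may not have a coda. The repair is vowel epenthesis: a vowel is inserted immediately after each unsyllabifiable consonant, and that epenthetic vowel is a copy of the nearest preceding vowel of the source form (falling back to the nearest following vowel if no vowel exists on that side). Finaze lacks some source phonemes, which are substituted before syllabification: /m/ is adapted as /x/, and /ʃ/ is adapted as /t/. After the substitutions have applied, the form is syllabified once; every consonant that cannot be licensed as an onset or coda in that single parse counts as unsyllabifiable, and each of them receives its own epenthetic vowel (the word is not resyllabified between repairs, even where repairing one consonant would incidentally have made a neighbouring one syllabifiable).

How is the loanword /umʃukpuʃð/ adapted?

uxutukuputuðu

Substitution: /m/ → /x/, /ʃ/ → /t/, giving /uxtukputð/.
Under (C)V, the unsyllabifiable consonants are /x/, /k/, /t/, /ð/ (no codas are permitted; onsets are limited to one consonant).
Inserting the epenthetic vowel yields /x/ → /xu/, /k/ → /ku/, /t/ → /tu/, /ð/ → /ðu/.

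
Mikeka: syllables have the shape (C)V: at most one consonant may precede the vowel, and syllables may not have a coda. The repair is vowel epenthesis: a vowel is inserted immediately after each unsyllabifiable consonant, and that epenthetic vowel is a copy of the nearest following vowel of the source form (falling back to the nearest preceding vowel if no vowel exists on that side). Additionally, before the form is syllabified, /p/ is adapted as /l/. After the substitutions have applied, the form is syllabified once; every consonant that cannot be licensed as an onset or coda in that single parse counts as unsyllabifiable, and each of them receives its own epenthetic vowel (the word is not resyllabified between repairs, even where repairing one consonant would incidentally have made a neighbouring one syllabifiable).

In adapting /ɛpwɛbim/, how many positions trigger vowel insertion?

2

After substitution the input is /ɛlwɛbim/.
The unsyllabifiable consonants are /l/, /m/; each receives one epenthetic vowel.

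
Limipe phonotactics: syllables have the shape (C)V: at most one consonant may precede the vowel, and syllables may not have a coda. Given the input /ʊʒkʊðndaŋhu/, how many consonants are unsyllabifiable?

The consonants /ʒ/, /ð/, /n/, /ŋ/ cannot be parsed into a legal (C)V syllable (no codas are permitted; onsets are limited to one consonant).

4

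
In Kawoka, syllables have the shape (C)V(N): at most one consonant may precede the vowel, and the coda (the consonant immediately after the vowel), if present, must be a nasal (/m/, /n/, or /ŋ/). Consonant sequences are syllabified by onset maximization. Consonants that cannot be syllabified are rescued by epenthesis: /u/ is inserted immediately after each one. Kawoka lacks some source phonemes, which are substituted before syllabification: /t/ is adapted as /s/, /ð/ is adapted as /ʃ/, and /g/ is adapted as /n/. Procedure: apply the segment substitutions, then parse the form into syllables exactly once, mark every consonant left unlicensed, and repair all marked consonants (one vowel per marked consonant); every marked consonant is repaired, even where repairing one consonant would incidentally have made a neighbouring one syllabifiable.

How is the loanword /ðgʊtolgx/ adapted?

Substitution: /ð/ → /ʃ/, /g/ → /n/, /t/ → /s/, giving /ʃnʊsolnx/.
Under (C)V(N), the unsyllabifiable consonants are /ʃ/, /l/, /n/, /x/ (only a nasal (/m/, /n/, or /ŋ/) is licensed in coda position; onsets are limited to one consonant).
Epenthesis after each stranded consonant: /ʃ/ → /ʃu/, /l/ → /lu/, /n/ → /nu/, /x/ → /xu/.

ʃunʊsolunuxu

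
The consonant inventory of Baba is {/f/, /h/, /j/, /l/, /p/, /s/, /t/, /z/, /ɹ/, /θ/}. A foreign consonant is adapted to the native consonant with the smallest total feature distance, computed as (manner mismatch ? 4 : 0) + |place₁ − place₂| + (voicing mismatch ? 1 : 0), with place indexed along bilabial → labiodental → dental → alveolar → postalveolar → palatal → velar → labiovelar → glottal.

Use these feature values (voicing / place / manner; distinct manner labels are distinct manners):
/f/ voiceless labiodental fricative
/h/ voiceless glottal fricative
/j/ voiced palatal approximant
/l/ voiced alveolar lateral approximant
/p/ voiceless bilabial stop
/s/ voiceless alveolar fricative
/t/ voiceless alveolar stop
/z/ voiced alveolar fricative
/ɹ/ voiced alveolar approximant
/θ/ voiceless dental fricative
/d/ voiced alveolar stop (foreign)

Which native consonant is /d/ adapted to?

/t/ is closest: same manner (stop), place distance 0 (alveolar→alveolar), voicing differs (+1); total 1. Next closest is /l/ at distance 4.

t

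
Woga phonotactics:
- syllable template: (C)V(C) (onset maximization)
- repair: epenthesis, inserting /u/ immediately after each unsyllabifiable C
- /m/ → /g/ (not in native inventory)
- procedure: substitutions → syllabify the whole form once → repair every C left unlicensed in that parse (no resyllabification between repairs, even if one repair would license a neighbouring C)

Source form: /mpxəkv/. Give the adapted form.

gupuxəkvu

Substitution: /m/ → /g/, giving /gpxəkv/.
Syllabifying with onset maximization leaves /g/, /p/, /v/ stranded (at most one coda consonant is licensed; onsets are limited to one consonant).
Each unlicensed consonant becomes the onset of a new syllable: /g/ → /gu/, /p/ → /pu/, /v/ → /vu/.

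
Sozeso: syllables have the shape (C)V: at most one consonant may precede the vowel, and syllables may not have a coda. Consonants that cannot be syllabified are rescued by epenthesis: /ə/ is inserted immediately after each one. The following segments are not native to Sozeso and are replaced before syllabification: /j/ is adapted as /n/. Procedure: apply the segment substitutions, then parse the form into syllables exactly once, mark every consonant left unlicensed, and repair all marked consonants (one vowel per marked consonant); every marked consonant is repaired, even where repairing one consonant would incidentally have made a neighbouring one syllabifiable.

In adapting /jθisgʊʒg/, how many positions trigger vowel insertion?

After substitution the input is /nθisgʊʒg/.
The unsyllabifiable consonants are /n/, /s/, /ʒ/, /g/; each receives one epenthetic vowel.

4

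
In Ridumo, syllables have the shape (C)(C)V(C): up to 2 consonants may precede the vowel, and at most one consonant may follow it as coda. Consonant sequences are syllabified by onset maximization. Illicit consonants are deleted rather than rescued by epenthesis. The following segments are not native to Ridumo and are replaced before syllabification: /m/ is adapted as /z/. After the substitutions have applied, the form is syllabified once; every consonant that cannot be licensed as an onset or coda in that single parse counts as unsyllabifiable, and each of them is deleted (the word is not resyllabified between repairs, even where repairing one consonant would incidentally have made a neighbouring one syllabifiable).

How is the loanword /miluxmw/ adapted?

Substitution: /m/ → /z/, giving /ziluxzw/.
Syllabifying with onset maximization leaves /z/, /w/ stranded (at most one coda consonant is licensed; onsets may contain at most 2 consonants).
Deletion applies to /z/, /w/.

zilux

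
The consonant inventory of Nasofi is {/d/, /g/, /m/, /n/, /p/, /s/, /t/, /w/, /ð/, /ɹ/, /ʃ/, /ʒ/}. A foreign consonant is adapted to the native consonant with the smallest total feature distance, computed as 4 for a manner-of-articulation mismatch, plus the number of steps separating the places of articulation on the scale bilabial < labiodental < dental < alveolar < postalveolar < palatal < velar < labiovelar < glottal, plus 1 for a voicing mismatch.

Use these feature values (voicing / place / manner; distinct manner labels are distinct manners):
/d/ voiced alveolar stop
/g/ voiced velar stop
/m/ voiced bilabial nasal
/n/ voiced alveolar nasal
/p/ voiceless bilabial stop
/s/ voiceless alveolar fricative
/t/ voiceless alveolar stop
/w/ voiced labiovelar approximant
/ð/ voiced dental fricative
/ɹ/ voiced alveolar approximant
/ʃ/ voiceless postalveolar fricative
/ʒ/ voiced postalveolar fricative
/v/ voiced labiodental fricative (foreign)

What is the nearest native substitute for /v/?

ð

/ð/ is closest: same manner (fricative), place distance 1 (labiodental→dental), same voicing; total 1. Next closest is /s/ at distance 3.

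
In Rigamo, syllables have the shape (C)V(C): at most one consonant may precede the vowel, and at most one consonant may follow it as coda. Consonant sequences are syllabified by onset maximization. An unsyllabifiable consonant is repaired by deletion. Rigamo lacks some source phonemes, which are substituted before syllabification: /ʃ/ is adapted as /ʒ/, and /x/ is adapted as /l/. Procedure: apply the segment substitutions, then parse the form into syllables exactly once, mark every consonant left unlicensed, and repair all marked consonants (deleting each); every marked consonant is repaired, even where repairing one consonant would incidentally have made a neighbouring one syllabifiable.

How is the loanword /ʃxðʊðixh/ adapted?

ðʊðil

Substitution: /ʃ/ → /ʒ/, /x/ → /l/, giving /ʒlðʊðilh/.
Syllabifying with onset maximization leaves /ʒ/, /l/, /h/ stranded (at most one coda consonant is licensed; onsets are limited to one consonant).
Each unlicensed consonant is deleted: /ʒ/, /l/, /h/.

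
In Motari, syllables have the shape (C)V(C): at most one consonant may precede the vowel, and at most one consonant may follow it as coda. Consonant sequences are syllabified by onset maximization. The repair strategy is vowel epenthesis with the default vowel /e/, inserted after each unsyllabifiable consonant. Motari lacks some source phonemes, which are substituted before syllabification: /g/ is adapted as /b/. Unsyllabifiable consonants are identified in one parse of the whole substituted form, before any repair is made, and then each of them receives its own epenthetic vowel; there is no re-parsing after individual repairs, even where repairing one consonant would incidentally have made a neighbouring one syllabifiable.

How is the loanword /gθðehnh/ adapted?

beθeðehnehe

Substitution: /g/ → /b/, giving /bθðehnh/.
Under (C)V(C), the unsyllabifiable consonants are /b/, /θ/, /n/, /h/ (at most one coda consonant is licensed; onsets are limited to one consonant).
Epenthesis after each stranded consonant: /b/ → /be/, /θ/ → /θe/, /n/ → /ne/, /h/ → /he/.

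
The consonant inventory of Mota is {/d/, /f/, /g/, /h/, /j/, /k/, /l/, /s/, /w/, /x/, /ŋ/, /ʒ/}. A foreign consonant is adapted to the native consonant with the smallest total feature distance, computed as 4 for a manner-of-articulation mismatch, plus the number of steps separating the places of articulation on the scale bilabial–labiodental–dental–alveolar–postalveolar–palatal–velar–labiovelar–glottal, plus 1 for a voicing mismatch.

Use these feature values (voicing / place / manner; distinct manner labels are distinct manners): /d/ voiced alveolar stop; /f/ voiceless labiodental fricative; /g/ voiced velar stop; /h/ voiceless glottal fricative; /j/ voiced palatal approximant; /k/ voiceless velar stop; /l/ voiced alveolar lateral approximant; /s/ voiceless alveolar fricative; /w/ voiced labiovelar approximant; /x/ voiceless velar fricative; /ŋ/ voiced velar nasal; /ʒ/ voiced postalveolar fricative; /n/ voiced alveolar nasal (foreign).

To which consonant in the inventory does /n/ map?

ŋ

/ŋ/ is closest: same manner (nasal), place distance 3 (alveolar→velar), same voicing; total 3. Next closest is /d/ at distance 4.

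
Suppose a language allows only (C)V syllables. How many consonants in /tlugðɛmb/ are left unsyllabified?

4

The consonants /t/, /g/, /m/, /b/ cannot be parsed into a legal (C)V syllable (no codas are permitted; onsets are limited to one consonant).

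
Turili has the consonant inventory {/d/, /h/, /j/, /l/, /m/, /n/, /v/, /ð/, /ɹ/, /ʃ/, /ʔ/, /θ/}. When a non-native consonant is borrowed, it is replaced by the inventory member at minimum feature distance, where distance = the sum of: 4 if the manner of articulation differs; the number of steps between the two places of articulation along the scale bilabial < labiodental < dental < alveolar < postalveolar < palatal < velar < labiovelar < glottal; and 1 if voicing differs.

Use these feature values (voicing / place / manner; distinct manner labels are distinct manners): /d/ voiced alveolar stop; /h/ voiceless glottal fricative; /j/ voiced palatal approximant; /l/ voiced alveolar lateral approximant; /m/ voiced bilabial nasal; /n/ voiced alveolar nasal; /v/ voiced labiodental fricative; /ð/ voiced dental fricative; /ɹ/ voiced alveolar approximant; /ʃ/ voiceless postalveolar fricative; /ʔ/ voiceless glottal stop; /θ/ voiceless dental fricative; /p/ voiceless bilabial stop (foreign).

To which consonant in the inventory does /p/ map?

/d/ is closest: same manner (stop), place distance 3 (bilabial→alveolar), voicing differs (+1); total 4. Next closest is /m/ at distance 5.

d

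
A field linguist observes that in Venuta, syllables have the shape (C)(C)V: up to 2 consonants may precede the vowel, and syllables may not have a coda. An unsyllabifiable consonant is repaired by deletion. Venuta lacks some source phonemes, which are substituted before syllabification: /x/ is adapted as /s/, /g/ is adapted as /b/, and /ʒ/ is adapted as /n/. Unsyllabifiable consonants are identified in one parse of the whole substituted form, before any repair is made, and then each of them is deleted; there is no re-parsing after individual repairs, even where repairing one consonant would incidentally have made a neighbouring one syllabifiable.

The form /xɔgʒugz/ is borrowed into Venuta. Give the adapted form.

Substitution: /x/ → /s/, /g/ → /b/, /ʒ/ → /n/, giving /sɔbnubz/.
The consonants /b/, /z/ cannot be parsed into a legal (C)(C)V syllable (no codas are permitted; onsets may contain at most 2 consonants).
Deleting the stranded consonants removes /b/, /z/.

sɔbnu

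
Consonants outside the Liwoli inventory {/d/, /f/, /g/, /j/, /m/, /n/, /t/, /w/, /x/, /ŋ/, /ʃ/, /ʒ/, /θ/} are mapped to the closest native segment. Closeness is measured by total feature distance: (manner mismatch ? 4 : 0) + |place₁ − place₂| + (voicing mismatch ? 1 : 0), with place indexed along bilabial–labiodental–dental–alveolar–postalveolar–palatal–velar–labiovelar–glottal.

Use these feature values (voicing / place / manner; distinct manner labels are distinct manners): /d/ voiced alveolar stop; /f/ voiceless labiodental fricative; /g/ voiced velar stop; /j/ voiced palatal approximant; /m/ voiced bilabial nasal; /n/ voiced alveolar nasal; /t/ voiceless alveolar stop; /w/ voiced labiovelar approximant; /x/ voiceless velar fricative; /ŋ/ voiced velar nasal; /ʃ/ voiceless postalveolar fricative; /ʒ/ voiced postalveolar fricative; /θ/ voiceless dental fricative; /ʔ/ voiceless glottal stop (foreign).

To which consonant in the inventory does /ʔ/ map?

/g/ is closest: same manner (stop), place distance 2 (glottal→velar), voicing differs (+1); total 3. Next closest is /t/ at distance 5.

g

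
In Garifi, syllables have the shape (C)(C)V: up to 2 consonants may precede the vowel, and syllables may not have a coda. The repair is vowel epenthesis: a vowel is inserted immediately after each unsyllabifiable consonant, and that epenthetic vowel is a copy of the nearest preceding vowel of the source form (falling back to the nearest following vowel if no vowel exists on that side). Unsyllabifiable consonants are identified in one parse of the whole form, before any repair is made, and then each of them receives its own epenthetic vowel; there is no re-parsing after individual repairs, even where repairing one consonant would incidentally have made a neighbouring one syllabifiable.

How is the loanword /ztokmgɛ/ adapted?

ztokomgɛ

Under (C)(C)V, the unsyllabifiable consonants are /k/ (no codas are permitted; onsets may contain at most 2 consonants).
Inserting the epenthetic vowel yields /k/ → /ko/.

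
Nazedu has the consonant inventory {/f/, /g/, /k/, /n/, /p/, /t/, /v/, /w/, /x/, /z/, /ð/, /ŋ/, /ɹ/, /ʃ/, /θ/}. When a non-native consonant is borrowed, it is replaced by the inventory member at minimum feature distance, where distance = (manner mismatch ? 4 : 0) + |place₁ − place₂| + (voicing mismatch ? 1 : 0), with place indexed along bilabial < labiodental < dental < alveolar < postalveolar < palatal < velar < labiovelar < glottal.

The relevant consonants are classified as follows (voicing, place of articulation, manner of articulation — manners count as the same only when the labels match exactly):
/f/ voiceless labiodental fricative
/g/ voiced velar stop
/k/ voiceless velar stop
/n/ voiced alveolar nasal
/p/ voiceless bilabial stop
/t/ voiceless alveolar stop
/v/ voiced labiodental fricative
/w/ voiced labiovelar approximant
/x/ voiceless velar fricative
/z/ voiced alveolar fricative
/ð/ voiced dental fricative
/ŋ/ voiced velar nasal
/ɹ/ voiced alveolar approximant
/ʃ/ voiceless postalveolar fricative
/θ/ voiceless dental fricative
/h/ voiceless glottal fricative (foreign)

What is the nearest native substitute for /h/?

/x/ is closest: same manner (fricative), place distance 2 (glottal→velar), same voicing; total 2. Next closest is /ʃ/ at distance 4.

x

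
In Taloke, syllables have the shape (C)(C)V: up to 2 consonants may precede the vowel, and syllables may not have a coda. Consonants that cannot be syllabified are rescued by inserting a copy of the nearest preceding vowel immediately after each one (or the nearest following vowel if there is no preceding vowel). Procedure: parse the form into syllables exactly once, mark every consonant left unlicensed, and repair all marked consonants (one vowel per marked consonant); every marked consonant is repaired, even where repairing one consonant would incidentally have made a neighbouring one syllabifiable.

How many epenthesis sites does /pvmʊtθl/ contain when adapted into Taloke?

4

The unsyllabifiable consonants are /p/, /t/, /θ/, /l/; each receives one epenthetic vowel.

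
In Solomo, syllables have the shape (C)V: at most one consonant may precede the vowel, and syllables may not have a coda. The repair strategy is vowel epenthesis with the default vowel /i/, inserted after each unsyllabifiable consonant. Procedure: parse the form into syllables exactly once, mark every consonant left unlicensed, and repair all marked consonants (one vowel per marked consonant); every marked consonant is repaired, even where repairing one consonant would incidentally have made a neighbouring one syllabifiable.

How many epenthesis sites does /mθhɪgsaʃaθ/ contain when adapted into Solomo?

The unsyllabifiable consonants are /m/, /θ/, /g/, /θ/; each receives one epenthetic vowel.

4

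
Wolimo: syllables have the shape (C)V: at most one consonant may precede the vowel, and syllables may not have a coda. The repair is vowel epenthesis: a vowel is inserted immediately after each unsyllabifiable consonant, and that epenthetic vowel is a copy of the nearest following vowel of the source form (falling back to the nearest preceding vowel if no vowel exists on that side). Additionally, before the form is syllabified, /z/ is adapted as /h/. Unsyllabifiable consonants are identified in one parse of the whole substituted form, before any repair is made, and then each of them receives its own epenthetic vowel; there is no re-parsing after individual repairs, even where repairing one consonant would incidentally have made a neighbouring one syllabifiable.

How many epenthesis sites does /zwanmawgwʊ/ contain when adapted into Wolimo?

4

After substitution the input is /hwanmawgwʊ/.
The unsyllabifiable consonants are /h/, /n/, /w/, /g/; each receives one epenthetic vowel.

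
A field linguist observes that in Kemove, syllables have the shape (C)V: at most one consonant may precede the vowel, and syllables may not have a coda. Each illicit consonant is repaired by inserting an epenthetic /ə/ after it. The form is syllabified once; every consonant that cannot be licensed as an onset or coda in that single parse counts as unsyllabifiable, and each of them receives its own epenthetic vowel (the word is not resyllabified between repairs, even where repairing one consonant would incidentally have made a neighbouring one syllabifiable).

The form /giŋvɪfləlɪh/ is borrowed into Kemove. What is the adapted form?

giŋəvɪfələlɪhə

Under (C)V, the unsyllabifiable consonants are /ŋ/, /f/, /h/ (no codas are permitted; onsets are limited to one consonant).
Each unlicensed consonant becomes the onset of a new syllable: /ŋ/ → /ŋə/, /f/ → /fə/, /h/ → /hə/.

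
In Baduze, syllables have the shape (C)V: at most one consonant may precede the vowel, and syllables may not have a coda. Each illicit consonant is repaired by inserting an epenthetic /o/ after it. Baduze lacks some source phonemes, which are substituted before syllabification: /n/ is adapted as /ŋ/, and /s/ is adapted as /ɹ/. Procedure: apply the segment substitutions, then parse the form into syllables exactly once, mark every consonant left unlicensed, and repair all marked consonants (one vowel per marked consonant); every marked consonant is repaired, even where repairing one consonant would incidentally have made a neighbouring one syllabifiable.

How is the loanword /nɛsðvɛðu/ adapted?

ŋɛɹoðovɛðu

Substitution: /n/ → /ŋ/, /s/ → /ɹ/, giving /ŋɛɹðvɛðu/.
Under (C)V, the unsyllabifiable consonants are /ɹ/, /ð/ (no codas are permitted; onsets are limited to one consonant).
Epenthesis after each stranded consonant: /ɹ/ → /ɹo/, /ð/ → /ðo/.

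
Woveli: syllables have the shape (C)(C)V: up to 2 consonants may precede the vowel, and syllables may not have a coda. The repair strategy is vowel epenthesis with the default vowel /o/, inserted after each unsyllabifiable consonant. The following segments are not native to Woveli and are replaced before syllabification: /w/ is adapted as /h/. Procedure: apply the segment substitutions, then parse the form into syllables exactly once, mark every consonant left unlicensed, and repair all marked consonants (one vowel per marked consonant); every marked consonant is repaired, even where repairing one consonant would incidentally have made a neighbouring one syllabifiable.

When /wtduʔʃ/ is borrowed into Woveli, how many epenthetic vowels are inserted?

After substitution the input is /htduʔʃ/.
The unsyllabifiable consonants are /h/, /ʔ/, /ʃ/; each receives one epenthetic vowel.

3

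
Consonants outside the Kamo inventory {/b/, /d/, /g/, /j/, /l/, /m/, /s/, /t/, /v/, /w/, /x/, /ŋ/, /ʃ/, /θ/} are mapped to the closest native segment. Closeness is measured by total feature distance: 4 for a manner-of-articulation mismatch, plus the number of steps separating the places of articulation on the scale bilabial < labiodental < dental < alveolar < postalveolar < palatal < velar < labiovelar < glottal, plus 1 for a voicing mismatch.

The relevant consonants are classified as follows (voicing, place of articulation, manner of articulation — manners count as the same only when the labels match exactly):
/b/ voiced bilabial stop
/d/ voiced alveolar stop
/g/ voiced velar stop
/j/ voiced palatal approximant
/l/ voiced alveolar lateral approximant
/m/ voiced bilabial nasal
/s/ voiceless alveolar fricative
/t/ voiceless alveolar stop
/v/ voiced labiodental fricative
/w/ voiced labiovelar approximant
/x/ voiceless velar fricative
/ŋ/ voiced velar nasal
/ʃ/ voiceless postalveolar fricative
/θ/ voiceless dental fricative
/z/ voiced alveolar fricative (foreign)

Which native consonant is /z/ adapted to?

/s/ is closest: same manner (fricative), place distance 0 (alveolar→alveolar), voicing differs (+1); total 1. Next closest is /v/ at distance 2.

s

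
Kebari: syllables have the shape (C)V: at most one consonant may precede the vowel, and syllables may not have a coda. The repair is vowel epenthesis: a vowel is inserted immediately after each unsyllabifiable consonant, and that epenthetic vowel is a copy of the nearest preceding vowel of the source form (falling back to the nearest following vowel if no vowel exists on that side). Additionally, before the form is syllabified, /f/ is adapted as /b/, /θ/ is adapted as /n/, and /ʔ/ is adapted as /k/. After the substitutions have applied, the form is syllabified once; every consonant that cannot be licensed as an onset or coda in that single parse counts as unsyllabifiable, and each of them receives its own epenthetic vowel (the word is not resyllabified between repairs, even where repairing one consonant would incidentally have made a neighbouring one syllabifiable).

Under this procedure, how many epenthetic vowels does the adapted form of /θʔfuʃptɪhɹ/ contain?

6

After substitution the input is /nkbuʃptɪhɹ/.
The unsyllabifiable consonants are /n/, /k/, /ʃ/, /p/, /h/, /ɹ/; each receives one epenthetic vowel.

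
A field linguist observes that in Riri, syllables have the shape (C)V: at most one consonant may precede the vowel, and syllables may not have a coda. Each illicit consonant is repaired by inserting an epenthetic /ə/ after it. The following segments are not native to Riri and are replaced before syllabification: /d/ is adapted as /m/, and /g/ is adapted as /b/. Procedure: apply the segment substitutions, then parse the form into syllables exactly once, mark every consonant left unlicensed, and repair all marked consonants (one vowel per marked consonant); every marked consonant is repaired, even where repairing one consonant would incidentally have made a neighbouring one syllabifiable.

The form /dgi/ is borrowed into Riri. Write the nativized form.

məbi

Substitution: /d/ → /m/, /g/ → /b/, giving /mbi/.
Syllabifying with onset maximization leaves /m/ stranded (no codas are permitted; onsets are limited to one consonant).
Epenthesis after each stranded consonant: /m/ → /mə/.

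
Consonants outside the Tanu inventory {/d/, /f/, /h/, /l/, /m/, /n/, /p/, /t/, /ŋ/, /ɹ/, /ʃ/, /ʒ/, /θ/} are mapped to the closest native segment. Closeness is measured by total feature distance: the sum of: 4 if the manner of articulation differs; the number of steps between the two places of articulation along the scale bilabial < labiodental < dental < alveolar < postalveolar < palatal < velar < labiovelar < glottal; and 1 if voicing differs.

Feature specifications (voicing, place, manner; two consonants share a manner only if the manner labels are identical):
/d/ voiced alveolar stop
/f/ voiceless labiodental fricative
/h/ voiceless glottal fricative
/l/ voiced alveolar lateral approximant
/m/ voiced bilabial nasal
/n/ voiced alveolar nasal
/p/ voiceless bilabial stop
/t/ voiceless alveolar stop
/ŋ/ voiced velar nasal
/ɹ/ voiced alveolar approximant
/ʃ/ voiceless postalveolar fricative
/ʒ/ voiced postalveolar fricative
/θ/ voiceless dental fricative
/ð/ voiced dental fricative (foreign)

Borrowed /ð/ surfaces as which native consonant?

θ

/θ/ is closest: same manner (fricative), place distance 0 (dental→dental), voicing differs (+1); total 1. Next closest is /f/ at distance 2.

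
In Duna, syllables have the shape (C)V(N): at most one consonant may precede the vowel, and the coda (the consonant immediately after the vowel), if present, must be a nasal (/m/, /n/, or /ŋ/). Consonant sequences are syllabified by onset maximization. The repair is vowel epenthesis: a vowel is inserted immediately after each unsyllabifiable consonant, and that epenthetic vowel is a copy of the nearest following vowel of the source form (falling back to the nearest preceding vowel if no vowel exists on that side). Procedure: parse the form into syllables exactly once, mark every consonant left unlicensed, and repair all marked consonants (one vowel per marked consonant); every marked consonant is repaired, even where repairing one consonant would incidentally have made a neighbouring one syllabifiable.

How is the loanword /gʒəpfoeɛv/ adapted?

The consonants /g/, /p/, /v/ cannot be parsed into a legal (C)V(N) syllable (only a nasal (/m/, /n/, or /ŋ/) is licensed in coda position; onsets are limited to one consonant).
Each unlicensed consonant becomes the onset of a new syllable: /g/ → /gə/, /p/ → /po/, /v/ → /vɛ/.

gəʒəpofoeɛvɛ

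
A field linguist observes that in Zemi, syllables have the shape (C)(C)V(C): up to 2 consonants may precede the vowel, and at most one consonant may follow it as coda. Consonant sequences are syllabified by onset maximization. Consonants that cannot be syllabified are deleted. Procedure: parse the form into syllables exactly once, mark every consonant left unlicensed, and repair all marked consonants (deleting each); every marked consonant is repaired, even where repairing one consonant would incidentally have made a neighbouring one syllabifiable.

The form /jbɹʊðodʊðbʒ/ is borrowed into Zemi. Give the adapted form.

bɹʊðodʊð

Under (C)(C)V(C), the unsyllabifiable consonants are /j/, /b/, /ʒ/ (at most one coda consonant is licensed; onsets may contain at most 2 consonants).
Deletion applies to /j/, /b/, /ʒ/.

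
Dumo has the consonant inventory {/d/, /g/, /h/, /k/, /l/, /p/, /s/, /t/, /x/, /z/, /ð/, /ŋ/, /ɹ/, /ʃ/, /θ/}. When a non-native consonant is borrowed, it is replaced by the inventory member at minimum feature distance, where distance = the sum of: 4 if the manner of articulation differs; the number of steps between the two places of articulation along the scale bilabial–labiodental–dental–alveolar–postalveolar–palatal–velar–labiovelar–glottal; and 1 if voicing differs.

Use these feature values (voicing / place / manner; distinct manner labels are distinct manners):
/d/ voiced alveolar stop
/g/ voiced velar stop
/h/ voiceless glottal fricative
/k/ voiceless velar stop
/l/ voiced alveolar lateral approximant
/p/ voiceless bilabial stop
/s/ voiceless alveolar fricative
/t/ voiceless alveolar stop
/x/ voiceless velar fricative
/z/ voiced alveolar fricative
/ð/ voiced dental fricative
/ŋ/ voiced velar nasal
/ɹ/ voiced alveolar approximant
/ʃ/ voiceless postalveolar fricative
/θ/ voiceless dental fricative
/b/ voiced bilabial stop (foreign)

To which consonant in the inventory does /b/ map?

/p/ is closest: same manner (stop), place distance 0 (bilabial→bilabial), voicing differs (+1); total 1. Next closest is /d/ at distance 3.

p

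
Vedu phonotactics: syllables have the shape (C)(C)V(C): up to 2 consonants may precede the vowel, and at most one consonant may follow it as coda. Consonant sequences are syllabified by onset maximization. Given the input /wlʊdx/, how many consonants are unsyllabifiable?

The consonants /x/ cannot be parsed into a legal (C)(C)V(C) syllable (at most one coda consonant is licensed; onsets may contain at most 2 consonants).

1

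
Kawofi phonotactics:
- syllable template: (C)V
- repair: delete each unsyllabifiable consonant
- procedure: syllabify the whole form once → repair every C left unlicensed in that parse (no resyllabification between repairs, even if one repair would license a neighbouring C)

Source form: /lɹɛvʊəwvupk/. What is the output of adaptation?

ɹɛvʊəvu

The consonants /l/, /w/, /p/, /k/ cannot be parsed into a legal (C)V syllable (no codas are permitted; onsets are limited to one consonant).
Deleting the stranded consonants removes /l/, /w/, /p/, /k/.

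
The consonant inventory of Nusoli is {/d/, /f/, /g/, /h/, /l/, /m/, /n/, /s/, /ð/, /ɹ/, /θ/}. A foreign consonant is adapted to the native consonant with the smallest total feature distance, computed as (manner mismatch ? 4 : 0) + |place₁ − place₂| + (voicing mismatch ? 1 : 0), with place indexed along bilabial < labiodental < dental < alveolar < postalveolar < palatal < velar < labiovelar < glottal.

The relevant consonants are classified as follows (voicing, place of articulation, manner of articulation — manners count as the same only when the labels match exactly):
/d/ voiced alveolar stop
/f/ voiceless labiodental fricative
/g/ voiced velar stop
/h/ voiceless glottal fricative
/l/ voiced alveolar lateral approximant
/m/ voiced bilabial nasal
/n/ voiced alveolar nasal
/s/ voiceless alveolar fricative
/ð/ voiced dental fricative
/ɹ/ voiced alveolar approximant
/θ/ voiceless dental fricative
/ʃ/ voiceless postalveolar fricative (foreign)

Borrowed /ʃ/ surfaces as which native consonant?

s

/s/ is closest: same manner (fricative), place distance 1 (postalveolar→alveolar), same voicing; total 1. Next closest is /θ/ at distance 2.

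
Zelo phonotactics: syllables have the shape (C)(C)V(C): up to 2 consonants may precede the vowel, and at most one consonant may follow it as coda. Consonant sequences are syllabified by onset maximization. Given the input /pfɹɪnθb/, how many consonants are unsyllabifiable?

3

Syllabifying with onset maximization leaves /p/, /θ/, /b/ stranded (at most one coda consonant is licensed; onsets may contain at most 2 consonants).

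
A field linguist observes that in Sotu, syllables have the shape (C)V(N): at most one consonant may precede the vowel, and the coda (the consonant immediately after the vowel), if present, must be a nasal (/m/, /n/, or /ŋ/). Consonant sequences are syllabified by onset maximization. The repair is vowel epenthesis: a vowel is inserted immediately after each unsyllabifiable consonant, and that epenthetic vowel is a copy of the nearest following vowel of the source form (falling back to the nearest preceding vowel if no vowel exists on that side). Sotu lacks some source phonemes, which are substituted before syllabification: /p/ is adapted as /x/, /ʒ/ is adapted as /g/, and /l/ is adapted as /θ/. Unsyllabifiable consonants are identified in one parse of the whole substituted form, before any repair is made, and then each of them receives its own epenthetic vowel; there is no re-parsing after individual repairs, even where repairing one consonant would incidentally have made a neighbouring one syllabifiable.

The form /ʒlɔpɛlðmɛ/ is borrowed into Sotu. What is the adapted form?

Substitution: /ʒ/ → /g/, /l/ → /θ/, /p/ → /x/, giving /gθɔxɛθðmɛ/.
Syllabifying with onset maximization leaves /g/, /θ/, /ð/ stranded (only a nasal (/m/, /n/, or /ŋ/) is licensed in coda position; onsets are limited to one consonant).
Each unlicensed consonant becomes the onset of a new syllable: /g/ → /gɔ/, /θ/ → /θɛ/, /ð/ → /ðɛ/.

gɔθɔxɛθɛðɛmɛ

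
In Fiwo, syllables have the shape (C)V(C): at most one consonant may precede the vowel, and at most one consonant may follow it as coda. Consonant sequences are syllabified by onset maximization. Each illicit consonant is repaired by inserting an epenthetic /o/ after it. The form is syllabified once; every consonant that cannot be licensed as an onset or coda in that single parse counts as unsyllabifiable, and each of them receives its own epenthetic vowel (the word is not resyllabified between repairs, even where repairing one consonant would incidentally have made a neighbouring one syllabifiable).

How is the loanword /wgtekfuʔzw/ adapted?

Under (C)V(C), the unsyllabifiable consonants are /w/, /g/, /z/, /w/ (at most one coda consonant is licensed; onsets are limited to one consonant).
Epenthesis after each stranded consonant: /w/ → /wo/, /g/ → /go/, /z/ → /zo/, /w/ → /wo/.

wogotekfuʔzowo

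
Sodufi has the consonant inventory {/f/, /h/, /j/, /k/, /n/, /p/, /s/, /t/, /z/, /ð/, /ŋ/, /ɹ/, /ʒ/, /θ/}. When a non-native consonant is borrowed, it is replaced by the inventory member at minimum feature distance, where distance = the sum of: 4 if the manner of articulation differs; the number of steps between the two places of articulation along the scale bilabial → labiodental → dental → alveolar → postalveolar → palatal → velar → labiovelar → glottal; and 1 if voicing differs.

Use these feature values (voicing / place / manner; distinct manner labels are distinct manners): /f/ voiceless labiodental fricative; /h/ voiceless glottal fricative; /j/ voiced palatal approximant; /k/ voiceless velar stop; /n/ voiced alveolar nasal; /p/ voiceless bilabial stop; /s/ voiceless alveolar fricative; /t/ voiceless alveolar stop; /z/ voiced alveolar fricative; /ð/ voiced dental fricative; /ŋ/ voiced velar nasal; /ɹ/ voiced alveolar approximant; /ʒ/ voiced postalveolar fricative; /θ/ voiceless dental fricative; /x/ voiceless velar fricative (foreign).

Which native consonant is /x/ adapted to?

h

/h/ is closest: same manner (fricative), place distance 2 (velar→glottal), same voicing; total 2. Next closest is /s/ at distance 3.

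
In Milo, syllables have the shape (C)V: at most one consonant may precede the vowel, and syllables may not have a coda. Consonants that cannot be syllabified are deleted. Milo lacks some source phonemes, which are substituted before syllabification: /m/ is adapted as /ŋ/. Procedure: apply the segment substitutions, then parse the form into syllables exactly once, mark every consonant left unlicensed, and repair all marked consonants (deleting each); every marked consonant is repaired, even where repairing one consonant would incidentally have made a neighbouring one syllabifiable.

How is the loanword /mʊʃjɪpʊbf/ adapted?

Substitution: /m/ → /ŋ/, giving /ŋʊʃjɪpʊbf/.
Syllabifying with onset maximization leaves /ʃ/, /b/, /f/ stranded (no codas are permitted; onsets are limited to one consonant).
Deletion applies to /ʃ/, /b/, /f/.

ŋʊjɪpʊ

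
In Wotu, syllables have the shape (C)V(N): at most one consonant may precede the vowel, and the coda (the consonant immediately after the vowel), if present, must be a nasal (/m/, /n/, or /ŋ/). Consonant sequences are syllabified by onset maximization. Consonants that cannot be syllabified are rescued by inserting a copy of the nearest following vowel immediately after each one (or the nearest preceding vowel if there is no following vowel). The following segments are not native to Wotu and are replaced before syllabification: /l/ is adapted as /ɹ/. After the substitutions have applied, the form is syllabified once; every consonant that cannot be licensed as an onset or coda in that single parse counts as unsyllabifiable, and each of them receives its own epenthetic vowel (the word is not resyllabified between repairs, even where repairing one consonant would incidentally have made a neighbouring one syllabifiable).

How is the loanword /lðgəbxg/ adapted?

ɹəðəgəbəxəgə

Substitution: /l/ → /ɹ/, giving /ɹðgəbxg/.
Syllabifying with onset maximization leaves /ɹ/, /ð/, /b/, /x/, /g/ stranded (only a nasal (/m/, /n/, or /ŋ/) is licensed in coda position; onsets are limited to one consonant).
Inserting the epenthetic vowel yields /ɹ/ → /ɹə/, /ð/ → /ðə/, /b/ → /bə/, /x/ → /xə/, /g/ → /gə/.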